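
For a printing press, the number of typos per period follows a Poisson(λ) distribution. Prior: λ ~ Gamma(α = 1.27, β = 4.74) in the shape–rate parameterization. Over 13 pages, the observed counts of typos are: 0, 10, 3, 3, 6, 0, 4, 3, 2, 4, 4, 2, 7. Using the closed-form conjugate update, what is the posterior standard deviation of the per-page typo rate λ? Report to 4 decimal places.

0.3957

With a Gamma(shape α, rate β) prior, the Poisson likelihood is conjugate: the posterior is Gamma(α + ΣXᵢ, β + n).
Sum of counts S = 48 over n = 13 pages.
Posterior: Gamma(α+S, β+n) = Gamma(1.27+48, 4.74+13) = Gamma(49.27, 17.74).
SD = √α/β = √49.27/17.74 = 0.3957.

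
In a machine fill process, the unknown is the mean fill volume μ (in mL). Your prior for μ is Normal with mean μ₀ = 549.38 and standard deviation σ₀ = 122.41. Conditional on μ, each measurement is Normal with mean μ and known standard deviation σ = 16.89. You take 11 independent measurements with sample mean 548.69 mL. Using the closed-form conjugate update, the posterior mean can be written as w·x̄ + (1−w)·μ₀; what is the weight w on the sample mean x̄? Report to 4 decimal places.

For Normal data with known variance σ², a Normal(μ₀, σ₀²) prior on μ is conjugate. Posterior precision = 1/σ₀² + n/σ²; posterior mean is the precision-weighted average of μ₀ and x̄.
σ₀² = 122.41² = 14984.2081, σ² = 16.89² = 285.2721. Prior precision 1/σ₀² = 1/14984.2081; data precision n/σ² = 11/285.2721.
w = (n/σ²)/(1/σ₀² + n/σ²) = n·σ₀²/(σ² + n·σ₀²) = 11·14984.2081/(285.2721 + 11·14984.2081) = 164826.2891/165111.5612 = 0.9983.

0.9983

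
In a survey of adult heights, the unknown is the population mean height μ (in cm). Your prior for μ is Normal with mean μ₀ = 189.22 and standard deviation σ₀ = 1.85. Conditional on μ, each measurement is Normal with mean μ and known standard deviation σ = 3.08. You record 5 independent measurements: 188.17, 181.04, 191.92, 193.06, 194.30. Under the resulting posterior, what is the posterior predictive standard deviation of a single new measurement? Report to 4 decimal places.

3.2722

For Normal data with known variance σ², a Normal(μ₀, σ₀²) prior on μ is conjugate. Posterior precision = 1/σ₀² + n/σ²; posterior mean is the precision-weighted average of μ₀ and x̄.
σ₀² = 1.85² = 3.4225, σ² = 3.08² = 9.4864; σ² + n·σ₀² = 9.4864 + 5·3.4225 = 26.5989.
Posterior precision = 1/σ₀² + n/σ² = 1/3.4225 + 5/9.4864 = (σ² + n·σ₀²)/(σ₀²σ²) = 26.5989/(3.4225·9.4864); posterior variance σₙ² = σ₀²σ²/(σ² + n·σ₀²) = 3.4225·9.4864/26.5989 = 1.220622.
Predictive variance for one new observation = σₙ² + σ² = 3.4225·9.4864/26.5989 + 9.4864 = σ²·(σ₀² + 26.5989)/26.5989 = 9.4864·30.0214/26.5989 = 10.707022; SD = √(9.4864·30.0214/26.5989) = 3.2722.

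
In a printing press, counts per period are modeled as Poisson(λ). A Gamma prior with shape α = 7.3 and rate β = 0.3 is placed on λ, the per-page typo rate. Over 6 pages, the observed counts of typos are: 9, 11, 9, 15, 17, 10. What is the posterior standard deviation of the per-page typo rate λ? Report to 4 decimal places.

With a Gamma(shape α, rate β) prior, the Poisson likelihood is conjugate: the posterior is Gamma(α + ΣXᵢ, β + n).
Sum of counts S = 71 over n = 6 pages.
Posterior: Gamma(α+S, β+n) = Gamma(7.3+71, 0.3+6) = Gamma(78.3, 6.3).
SD = √α/β = √78.3/6.3 = 1.4046.

1.4046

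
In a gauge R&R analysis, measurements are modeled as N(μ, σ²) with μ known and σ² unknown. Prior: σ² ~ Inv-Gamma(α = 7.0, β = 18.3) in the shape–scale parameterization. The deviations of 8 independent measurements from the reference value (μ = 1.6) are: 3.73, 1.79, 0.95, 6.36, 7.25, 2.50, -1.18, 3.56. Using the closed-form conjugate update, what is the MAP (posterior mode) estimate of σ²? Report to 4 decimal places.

With known mean μ and an Inverse-Gamma(α, β) prior on σ², the Normal likelihood is conjugate: posterior is Inv-Gamma(α + n/2, β + Σ(xᵢ−μ)²/2).
Σ(xᵢ−μ)² = (3.73)² + (1.79)² + (0.95)² + (6.36)² + (7.25)² + (2.50)² + (-1.18)² + (3.56)² = 131.3476.
Posterior: Inv-Gamma(7.0 + 8/2, 18.3 + 131.3476/2) = Inv-Gamma(11.00, 83.97380).
Mode = β/(α+1) = 83.97380/12.00 = 6.9978.

6.9978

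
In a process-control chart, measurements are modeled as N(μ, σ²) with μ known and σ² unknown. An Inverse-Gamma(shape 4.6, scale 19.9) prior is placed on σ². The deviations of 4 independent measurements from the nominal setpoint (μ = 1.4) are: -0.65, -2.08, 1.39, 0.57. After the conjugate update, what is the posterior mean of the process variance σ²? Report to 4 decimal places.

With known mean μ and an Inverse-Gamma(α, β) prior on σ², the Normal likelihood is conjugate: posterior is Inv-Gamma(α + n/2, β + Σ(xᵢ−μ)²/2).
Σ(xᵢ−μ)² = (-0.65)² + (-2.08)² + (1.39)² + (0.57)² = 7.0059.
Posterior: Inv-Gamma(4.6 + 4/2, 19.9 + 7.0059/2) = Inv-Gamma(6.60, 23.40295).
E[σ²|data] = β/(α−1) = 23.40295/5.60 = 4.1791.

4.1791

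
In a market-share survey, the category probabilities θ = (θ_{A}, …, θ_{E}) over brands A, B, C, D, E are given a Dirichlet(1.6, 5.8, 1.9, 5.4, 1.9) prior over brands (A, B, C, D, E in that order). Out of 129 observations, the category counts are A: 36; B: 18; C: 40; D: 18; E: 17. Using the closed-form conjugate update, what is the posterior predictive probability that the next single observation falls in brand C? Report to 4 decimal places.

The Dirichlet prior is conjugate to the Multinomial likelihood: each posterior αⱼ = prior αⱼ + observed count nⱼ.
Posterior concentration: (37.6, 23.8, 41.9, 23.4, 18.9), total = 145.6.
P(next = C | data) = α_{C}/Σα = 0.2878.

0.2878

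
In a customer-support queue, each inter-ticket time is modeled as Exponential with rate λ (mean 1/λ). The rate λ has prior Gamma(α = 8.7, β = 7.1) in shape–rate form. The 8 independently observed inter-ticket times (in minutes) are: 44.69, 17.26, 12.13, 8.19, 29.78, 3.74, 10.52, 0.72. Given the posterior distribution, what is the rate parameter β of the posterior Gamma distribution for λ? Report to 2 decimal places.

With a Gamma(shape α, rate β) prior on the exponential rate λ, the posterior after n observations with total T = Σxᵢ is Gamma(α+n, β+T).
Sum of observations T = 127.03 minutes; n = 8.
Posterior: Gamma(8.7+8, 7.1+127.03) = Gamma(16.7, 134.13).
Posterior β = 134.13.

134.13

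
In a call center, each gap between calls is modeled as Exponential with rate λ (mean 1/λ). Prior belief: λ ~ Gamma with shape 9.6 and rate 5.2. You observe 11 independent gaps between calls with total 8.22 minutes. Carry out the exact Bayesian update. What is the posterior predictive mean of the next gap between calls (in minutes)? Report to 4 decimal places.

With a Gamma(shape α, rate β) prior on the exponential rate λ, the posterior after n observations with total T = Σxᵢ is Gamma(α+n, β+T).
Posterior: Gamma(9.6+11, 5.2+8.22) = Gamma(20.6, 13.42).
The predictive distribution for the next observation is Lomax; its mean is β/(α−1) = 13.42/19.6 = 0.6847.

0.6847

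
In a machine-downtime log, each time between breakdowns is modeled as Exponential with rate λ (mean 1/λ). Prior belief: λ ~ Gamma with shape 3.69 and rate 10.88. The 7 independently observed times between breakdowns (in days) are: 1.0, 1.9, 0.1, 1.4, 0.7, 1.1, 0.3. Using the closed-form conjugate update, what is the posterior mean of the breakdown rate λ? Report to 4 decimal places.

With a Gamma(shape α, rate β) prior on the exponential rate λ, the posterior after n observations with total T = Σxᵢ is Gamma(α+n, β+T).
Sum of observations T = 6.5 days; n = 7.
Posterior: Gamma(3.69+7, 10.88+6.5) = Gamma(10.69, 17.38).
Posterior mean of λ = α/β = 10.69/17.38 = 0.6151.

0.6151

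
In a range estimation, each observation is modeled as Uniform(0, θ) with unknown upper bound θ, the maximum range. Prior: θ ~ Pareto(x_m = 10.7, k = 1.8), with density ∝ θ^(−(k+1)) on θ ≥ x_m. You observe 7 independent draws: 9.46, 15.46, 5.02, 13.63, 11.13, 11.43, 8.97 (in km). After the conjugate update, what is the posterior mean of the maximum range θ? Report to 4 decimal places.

17.4421

A Pareto(scale x_m, shape k) prior on the upper bound θ of Uniform(0, θ) is conjugate: posterior is Pareto(max(x_m, max xᵢ), k + n).
Sample maximum = 15.46; prior scale x_m = 10.7 → posterior scale = max = 15.46.
Posterior shape = 1.8 + 7 = 8.8.
E[θ|data] = k·x_m/(k−1) = 8.8·15.46/7.8 = 17.4421.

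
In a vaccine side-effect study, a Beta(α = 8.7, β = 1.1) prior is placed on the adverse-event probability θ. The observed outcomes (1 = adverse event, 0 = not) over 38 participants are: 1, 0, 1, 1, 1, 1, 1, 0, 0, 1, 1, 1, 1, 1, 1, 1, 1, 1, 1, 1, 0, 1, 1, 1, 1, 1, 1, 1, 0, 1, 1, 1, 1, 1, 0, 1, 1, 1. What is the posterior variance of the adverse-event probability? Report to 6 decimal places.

0.002592

The Beta prior is conjugate to a Binomial/Bernoulli likelihood; the update adds successes to α and failures to β.
Posterior: Beta(α+k, β+n−k) = Beta(8.7+32, 1.1+6) = Beta(40.7, 7.1).
Var = αβ/((α+β)²(α+β+1)) = 40.7·7.1/(47.8²·48.8) = 0.002592.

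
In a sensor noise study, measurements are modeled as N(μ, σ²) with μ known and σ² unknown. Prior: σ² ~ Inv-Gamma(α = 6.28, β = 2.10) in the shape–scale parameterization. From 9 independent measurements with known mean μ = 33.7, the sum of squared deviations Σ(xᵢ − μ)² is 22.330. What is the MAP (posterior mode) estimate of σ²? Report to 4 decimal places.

1.1261

With known mean μ and an Inverse-Gamma(α, β) prior on σ², the Normal likelihood is conjugate: posterior is Inv-Gamma(α + n/2, β + Σ(xᵢ−μ)²/2).
Posterior: Inv-Gamma(6.28 + 9/2, 2.10 + 22.330/2) = Inv-Gamma(10.78, 13.2650).
Mode = β/(α+1) = 13.2650/11.78 = 1.1261.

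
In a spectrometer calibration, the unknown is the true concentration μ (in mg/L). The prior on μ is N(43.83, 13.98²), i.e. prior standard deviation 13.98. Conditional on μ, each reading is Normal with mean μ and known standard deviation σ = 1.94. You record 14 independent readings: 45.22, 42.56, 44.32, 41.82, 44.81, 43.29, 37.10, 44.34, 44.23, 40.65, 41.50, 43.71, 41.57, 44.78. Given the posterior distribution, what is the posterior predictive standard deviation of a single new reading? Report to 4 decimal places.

For Normal data with known variance σ², a Normal(μ₀, σ₀²) prior on μ is conjugate. Posterior precision = 1/σ₀² + n/σ²; posterior mean is the precision-weighted average of μ₀ and x̄.
σ₀² = 13.98² = 195.4404, σ² = 1.94² = 3.7636; σ² + n·σ₀² = 3.7636 + 14·195.4404 = 2739.9292.
Posterior precision = 1/σ₀² + n/σ² = 1/195.4404 + 14/3.7636 = (σ² + n·σ₀²)/(σ₀²σ²) = 2739.9292/(195.4404·3.7636); posterior variance σₙ² = σ₀²σ²/(σ² + n·σ₀²) = 195.4404·3.7636/2739.9292 = 0.268459.
Predictive variance for one new observation = σₙ² + σ² = 195.4404·3.7636/2739.9292 + 3.7636 = σ²·(σ₀² + 2739.9292)/2739.9292 = 3.7636·2935.3696/2739.9292 = 4.032059; SD = √(3.7636·2935.3696/2739.9292) = 2.0080.

2.0080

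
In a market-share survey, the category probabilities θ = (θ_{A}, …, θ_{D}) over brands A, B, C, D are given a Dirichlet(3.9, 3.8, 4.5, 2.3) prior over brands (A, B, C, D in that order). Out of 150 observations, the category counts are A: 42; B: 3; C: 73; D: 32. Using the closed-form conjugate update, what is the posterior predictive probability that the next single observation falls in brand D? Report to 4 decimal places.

The Dirichlet prior is conjugate to the Multinomial likelihood: each posterior αⱼ = prior αⱼ + observed count nⱼ.
Posterior concentration: (45.9, 6.8, 77.5, 34.3), total = 164.5.
P(next = D | data) = α_{D}/Σα = 0.2085.

0.2085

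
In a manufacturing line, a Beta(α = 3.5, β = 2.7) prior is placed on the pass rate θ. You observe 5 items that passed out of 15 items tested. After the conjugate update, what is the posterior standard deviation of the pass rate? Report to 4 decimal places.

0.1040

The Beta prior is conjugate to a Binomial/Bernoulli likelihood; the update adds successes to α and failures to β.
Posterior: Beta(α+k, β+n−k) = Beta(3.5+5, 2.7+10) = Beta(8.5, 12.7).
Var = αβ/((α+β)²(α+β+1)) = 8.5·12.7/(21.2²·22.2) = 0.01081927; SD = √0.01081927 = 0.1040.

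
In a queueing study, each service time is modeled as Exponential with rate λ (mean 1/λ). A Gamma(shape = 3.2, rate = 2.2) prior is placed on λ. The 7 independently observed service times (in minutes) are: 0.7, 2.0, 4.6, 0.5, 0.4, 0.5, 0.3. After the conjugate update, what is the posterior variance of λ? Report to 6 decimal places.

0.081314

With a Gamma(shape α, rate β) prior on the exponential rate λ, the posterior after n observations with total T = Σxᵢ is Gamma(α+n, β+T).
Sum of observations T = 9.0 minutes; n = 7.
Posterior: Gamma(3.2+7, 2.2+9.0) = Gamma(10.2, 11.2).
Var = α/β² = 0.081314.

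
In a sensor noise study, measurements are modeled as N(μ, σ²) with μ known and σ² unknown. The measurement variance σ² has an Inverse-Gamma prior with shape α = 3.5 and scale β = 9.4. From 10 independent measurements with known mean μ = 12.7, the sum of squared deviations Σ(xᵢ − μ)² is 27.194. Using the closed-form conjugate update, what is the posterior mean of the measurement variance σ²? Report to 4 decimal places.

3.0663

With known mean μ and an Inverse-Gamma(α, β) prior on σ², the Normal likelihood is conjugate: posterior is Inv-Gamma(α + n/2, β + Σ(xᵢ−μ)²/2).
Posterior: Inv-Gamma(3.5 + 10/2, 9.4 + 27.194/2) = Inv-Gamma(8.50, 22.9970).
E[σ²|data] = β/(α−1) = 22.9970/7.50 = 3.0663.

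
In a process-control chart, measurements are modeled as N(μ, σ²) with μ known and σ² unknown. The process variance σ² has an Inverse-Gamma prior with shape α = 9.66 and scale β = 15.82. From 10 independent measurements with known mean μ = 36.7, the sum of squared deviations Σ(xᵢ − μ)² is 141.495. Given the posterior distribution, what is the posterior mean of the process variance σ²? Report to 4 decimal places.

With known mean μ and an Inverse-Gamma(α, β) prior on σ², the Normal likelihood is conjugate: posterior is Inv-Gamma(α + n/2, β + Σ(xᵢ−μ)²/2).
Posterior: Inv-Gamma(9.66 + 10/2, 15.82 + 141.495/2) = Inv-Gamma(14.66, 86.5675).
E[σ²|data] = β/(α−1) = 86.5675/13.66 = 6.3373.

6.3373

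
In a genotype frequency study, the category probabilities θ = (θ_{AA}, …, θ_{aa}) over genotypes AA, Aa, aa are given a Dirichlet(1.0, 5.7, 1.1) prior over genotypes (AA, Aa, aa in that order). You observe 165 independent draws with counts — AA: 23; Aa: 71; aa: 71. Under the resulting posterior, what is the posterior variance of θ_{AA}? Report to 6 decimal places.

0.000688

The Dirichlet prior is conjugate to the Multinomial likelihood: each posterior αⱼ = prior αⱼ + observed count nⱼ.
Posterior concentration: (24.0, 76.7, 72.1), total = 172.8.
Var[θ_j] = α_j(Σα−α_j)/((Σα)²(Σα+1)) = 24.0·148.8/(172.8²·173.8) = 0.000688.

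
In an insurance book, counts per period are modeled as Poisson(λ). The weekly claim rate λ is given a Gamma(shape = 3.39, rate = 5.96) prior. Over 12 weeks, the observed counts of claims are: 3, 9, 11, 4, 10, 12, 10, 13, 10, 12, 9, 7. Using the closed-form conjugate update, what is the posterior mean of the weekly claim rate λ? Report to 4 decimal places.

6.3135

With a Gamma(shape α, rate β) prior, the Poisson likelihood is conjugate: the posterior is Gamma(α + ΣXᵢ, β + n).
Sum of counts S = 110 over n = 12 weeks.
Posterior: Gamma(α+S, β+n) = Gamma(3.39+110, 5.96+12) = Gamma(113.39, 17.96).
Posterior mean = α/β = 113.39/17.96 = 6.3135.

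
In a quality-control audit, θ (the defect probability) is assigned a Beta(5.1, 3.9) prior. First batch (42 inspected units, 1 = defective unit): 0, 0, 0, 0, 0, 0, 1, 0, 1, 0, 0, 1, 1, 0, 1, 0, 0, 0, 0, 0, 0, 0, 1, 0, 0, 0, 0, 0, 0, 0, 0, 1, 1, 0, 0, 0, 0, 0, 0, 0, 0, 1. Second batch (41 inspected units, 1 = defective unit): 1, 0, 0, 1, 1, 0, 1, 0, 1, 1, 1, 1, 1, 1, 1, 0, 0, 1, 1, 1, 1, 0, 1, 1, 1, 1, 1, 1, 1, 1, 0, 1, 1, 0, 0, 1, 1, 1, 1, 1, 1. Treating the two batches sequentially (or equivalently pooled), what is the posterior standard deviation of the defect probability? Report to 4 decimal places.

The Beta prior is conjugate to a Binomial/Bernoulli likelihood; the update adds successes to α and failures to β.
After batch 1: Beta(5.1+9, 3.9+33) = Beta(14.1, 36.9).
After batch 2: Beta(14.1+31, 36.9+10) = Beta(45.1, 46.9).
Var = αβ/((α+β)²(α+β+1)) = 45.1·46.9/(92.0²·93.0) = 0.00268714; SD = √0.00268714 = 0.0518.

0.0518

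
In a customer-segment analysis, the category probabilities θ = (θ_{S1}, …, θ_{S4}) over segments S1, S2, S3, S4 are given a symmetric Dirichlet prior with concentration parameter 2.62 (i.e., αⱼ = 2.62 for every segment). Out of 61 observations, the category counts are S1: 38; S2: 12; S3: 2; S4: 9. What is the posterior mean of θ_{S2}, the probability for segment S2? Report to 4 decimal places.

The Dirichlet prior is conjugate to the Multinomial likelihood: each posterior αⱼ = prior αⱼ + observed count nⱼ.
Posterior concentration: (40.62, 14.62, 4.62, 11.62), total = 71.48.
E[θ_{S2}|data] = α_{S2}/Σα = 14.62/71.48 = 0.2045.

0.2045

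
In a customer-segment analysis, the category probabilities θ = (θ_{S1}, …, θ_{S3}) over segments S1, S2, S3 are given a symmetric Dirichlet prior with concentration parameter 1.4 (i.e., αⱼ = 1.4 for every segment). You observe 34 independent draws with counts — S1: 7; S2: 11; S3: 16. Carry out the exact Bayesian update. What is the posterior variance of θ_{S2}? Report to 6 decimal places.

The Dirichlet prior is conjugate to the Multinomial likelihood: each posterior αⱼ = prior αⱼ + observed count nⱼ.
Posterior concentration: (8.4, 12.4, 17.4), total = 38.2.
Var[θ_j] = α_j(Σα−α_j)/((Σα)²(Σα+1)) = 12.4·25.8/(38.2²·39.2) = 0.005593.

0.005593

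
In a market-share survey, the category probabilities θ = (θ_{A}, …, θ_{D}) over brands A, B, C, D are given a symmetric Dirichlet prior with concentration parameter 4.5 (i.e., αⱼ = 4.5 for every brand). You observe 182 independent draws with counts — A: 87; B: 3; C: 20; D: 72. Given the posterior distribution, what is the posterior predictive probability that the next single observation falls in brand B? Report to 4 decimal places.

0.0375

The Dirichlet prior is conjugate to the Multinomial likelihood: each posterior αⱼ = prior αⱼ + observed count nⱼ.
Posterior concentration: (91.5, 7.5, 24.5, 76.5), total = 200.0.
P(next = B | data) = α_{B}/Σα = 0.0375.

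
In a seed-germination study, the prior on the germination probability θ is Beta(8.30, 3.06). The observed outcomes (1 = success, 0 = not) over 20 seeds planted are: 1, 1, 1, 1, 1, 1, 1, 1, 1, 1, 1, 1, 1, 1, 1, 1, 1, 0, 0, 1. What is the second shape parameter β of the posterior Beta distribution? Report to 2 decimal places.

The Beta prior is conjugate to a Binomial/Bernoulli likelihood; the update adds successes to α and failures to β.
Posterior: Beta(α+k, β+n−k) = Beta(8.30+18, 3.06+2) = Beta(26.30, 5.06).
Posterior β = 5.06.

5.06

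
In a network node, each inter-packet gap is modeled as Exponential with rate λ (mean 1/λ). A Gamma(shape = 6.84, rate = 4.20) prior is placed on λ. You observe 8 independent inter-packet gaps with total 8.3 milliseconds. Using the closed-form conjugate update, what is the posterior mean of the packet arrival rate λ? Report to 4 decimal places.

With a Gamma(shape α, rate β) prior on the exponential rate λ, the posterior after n observations with total T = Σxᵢ is Gamma(α+n, β+T).
Posterior: Gamma(6.84+8, 4.20+8.3) = Gamma(14.84, 12.50).
Posterior mean of λ = α/β = 14.84/12.50 = 1.1872.

1.1872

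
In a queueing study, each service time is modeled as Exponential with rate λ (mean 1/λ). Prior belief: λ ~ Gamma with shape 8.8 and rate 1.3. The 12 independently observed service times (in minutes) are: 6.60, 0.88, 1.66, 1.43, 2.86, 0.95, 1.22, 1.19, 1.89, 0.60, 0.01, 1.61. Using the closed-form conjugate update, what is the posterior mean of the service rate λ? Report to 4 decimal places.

With a Gamma(shape α, rate β) prior on the exponential rate λ, the posterior after n observations with total T = Σxᵢ is Gamma(α+n, β+T).
Sum of observations T = 20.90 minutes; n = 12.
Posterior: Gamma(8.8+12, 1.3+20.90) = Gamma(20.8, 22.20).
Posterior mean of λ = α/β = 20.8/22.20 = 0.9369.

0.9369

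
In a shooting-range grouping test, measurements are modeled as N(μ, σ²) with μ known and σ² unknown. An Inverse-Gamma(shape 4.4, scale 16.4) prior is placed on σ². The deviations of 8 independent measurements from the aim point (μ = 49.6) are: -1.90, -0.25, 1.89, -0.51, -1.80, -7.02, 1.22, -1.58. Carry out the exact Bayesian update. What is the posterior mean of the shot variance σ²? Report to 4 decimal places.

With known mean μ and an Inverse-Gamma(α, β) prior on σ², the Normal likelihood is conjugate: posterior is Inv-Gamma(α + n/2, β + Σ(xᵢ−μ)²/2).
Σ(xᵢ−μ)² = (-1.90)² + (-0.25)² + (1.89)² + (-0.51)² + (-1.80)² + (-7.02)² + (1.22)² + (-1.58)² = 64.0099.
Posterior: Inv-Gamma(4.4 + 8/2, 16.4 + 64.0099/2) = Inv-Gamma(8.40, 48.40495).
E[σ²|data] = β/(α−1) = 48.40495/7.40 = 6.5412.

6.5412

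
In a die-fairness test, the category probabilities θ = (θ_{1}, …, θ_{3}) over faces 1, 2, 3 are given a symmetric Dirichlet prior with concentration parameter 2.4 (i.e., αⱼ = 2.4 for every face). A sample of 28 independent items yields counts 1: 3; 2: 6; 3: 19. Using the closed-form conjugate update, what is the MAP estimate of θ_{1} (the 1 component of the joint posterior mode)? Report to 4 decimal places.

0.1366

The Dirichlet prior is conjugate to the Multinomial likelihood: each posterior αⱼ = prior αⱼ + observed count nⱼ.
Posterior concentration: (5.4, 8.4, 21.4), total = 35.2.
Joint mode component: (α_{1}−1)/(Σα−K) = 4.4/32.2 = 0.1366.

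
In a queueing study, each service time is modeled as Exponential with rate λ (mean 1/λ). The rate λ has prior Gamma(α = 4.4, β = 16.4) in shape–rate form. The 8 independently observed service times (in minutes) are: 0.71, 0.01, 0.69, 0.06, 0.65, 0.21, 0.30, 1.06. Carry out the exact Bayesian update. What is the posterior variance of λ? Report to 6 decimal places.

With a Gamma(shape α, rate β) prior on the exponential rate λ, the posterior after n observations with total T = Σxᵢ is Gamma(α+n, β+T).
Sum of observations T = 3.69 minutes; n = 8.
Posterior: Gamma(4.4+8, 16.4+3.69) = Gamma(12.4, 20.09).
Var = α/β² = 0.030723.

0.030723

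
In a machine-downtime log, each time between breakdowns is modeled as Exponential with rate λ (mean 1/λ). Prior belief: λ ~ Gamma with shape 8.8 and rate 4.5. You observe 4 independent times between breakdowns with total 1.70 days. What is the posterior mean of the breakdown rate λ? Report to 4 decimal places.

With a Gamma(shape α, rate β) prior on the exponential rate λ, the posterior after n observations with total T = Σxᵢ is Gamma(α+n, β+T).
Posterior: Gamma(8.8+4, 4.5+1.70) = Gamma(12.8, 6.20).
Posterior mean of λ = α/β = 12.8/6.20 = 2.0645.

2.0645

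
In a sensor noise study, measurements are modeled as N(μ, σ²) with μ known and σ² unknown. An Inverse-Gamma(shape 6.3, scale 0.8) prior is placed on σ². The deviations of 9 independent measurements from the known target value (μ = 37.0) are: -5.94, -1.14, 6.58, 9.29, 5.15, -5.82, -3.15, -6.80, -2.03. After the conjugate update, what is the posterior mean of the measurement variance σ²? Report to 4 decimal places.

14.7174

With known mean μ and an Inverse-Gamma(α, β) prior on σ², the Normal likelihood is conjugate: posterior is Inv-Gamma(α + n/2, β + Σ(xᵢ−μ)²/2).
Σ(xᵢ−μ)² = (-5.94)² + (-1.14)² + (6.58)² + (9.29)² + (5.15)² + (-5.82)² + (-3.15)² + (-6.80)² + (-2.03)² = 286.8620.
Posterior: Inv-Gamma(6.3 + 9/2, 0.8 + 286.8620/2) = Inv-Gamma(10.80, 144.23100).
E[σ²|data] = β/(α−1) = 144.23100/9.80 = 14.7174.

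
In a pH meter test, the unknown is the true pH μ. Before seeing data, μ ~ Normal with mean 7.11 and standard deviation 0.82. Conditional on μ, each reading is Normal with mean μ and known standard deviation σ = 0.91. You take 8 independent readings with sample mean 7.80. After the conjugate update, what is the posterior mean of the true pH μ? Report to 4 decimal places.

For Normal data with known variance σ², a Normal(μ₀, σ₀²) prior on μ is conjugate. Posterior precision = 1/σ₀² + n/σ²; posterior mean is the precision-weighted average of μ₀ and x̄.
n·x̄ = 8·7.80 = 62.4.
σ₀² = 0.82² = 0.6724, σ² = 0.91² = 0.8281; σ² + n·σ₀² = 0.8281 + 8·0.6724 = 6.2073.
Posterior mean = (μ₀/σ₀² + n·x̄/σ²)/(1/σ₀² + n/σ²) = (σ²·μ₀ + σ₀²·n·x̄)/(σ² + n·σ₀²) = (0.8281·7.11 + 0.6724·62.4)/6.2073 = 47.845551/6.2073 = 7.7079.

7.7079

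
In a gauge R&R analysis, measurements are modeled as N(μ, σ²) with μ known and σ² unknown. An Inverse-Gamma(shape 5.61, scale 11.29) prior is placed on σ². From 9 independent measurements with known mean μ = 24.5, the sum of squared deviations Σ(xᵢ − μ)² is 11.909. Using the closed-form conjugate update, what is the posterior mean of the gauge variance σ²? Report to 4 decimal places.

With known mean μ and an Inverse-Gamma(α, β) prior on σ², the Normal likelihood is conjugate: posterior is Inv-Gamma(α + n/2, β + Σ(xᵢ−μ)²/2).
Posterior: Inv-Gamma(5.61 + 9/2, 11.29 + 11.909/2) = Inv-Gamma(10.11, 17.2445).
E[σ²|data] = β/(α−1) = 17.2445/9.11 = 1.8929.

1.8929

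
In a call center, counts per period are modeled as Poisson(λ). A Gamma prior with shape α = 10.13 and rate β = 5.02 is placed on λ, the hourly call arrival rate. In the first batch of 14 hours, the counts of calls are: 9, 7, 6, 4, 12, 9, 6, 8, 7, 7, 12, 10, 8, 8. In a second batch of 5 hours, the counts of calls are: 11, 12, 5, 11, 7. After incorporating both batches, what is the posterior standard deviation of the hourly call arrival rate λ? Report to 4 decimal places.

0.5414

With a Gamma(shape α, rate β) prior, the Poisson likelihood is conjugate: the posterior is Gamma(α + ΣXᵢ, β + n).
Batch 1: sum of counts S = 113 over n = 14 hours.
After batch 1: Gamma(α+S, β+n) = Gamma(10.13+113, 5.02+14) = Gamma(123.13, 19.02).
Batch 2: sum of counts S = 46 over n = 5 hours.
After batch 2: Gamma(α+S, β+n) = Gamma(123.13+46, 19.02+5) = Gamma(169.13, 24.02).
SD = √α/β = √169.13/24.02 = 0.5414.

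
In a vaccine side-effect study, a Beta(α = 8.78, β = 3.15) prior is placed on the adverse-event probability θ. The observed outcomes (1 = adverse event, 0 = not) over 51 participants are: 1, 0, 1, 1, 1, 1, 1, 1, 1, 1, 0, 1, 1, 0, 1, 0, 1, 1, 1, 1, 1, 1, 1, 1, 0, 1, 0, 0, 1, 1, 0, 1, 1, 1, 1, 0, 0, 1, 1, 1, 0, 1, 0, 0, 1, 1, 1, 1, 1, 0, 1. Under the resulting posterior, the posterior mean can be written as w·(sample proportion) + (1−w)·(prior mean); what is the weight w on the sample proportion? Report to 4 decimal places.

0.8104

The Beta prior is conjugate to a Binomial/Bernoulli likelihood; the update adds successes to α and failures to β.
Posterior mean = (α₀+k)/(α₀+β₀+n) = [n/(α₀+β₀+n)]·(k/n) + [(α₀+β₀)/(α₀+β₀+n)]·α₀/(α₀+β₀), so only n and the prior enter the weight.
The weight on the data is w = n/(α₀+β₀+n) = 51/(8.78+3.15+51) = 51/62.93 = 0.8104.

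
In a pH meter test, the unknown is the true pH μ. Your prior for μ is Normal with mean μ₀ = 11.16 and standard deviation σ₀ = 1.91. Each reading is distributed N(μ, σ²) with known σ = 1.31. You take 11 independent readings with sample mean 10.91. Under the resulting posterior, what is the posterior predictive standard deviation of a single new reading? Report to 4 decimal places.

1.3659

For Normal data with known variance σ², a Normal(μ₀, σ₀²) prior on μ is conjugate. Posterior precision = 1/σ₀² + n/σ²; posterior mean is the precision-weighted average of μ₀ and x̄.
σ₀² = 1.91² = 3.6481, σ² = 1.31² = 1.7161; σ² + n·σ₀² = 1.7161 + 11·3.6481 = 41.8452.
Posterior precision = 1/σ₀² + n/σ² = 1/3.6481 + 11/1.7161 = (σ² + n·σ₀²)/(σ₀²σ²) = 41.8452/(3.6481·1.7161); posterior variance σₙ² = σ₀²σ²/(σ² + n·σ₀²) = 3.6481·1.7161/41.8452 = 0.149611.
Predictive variance for one new observation = σₙ² + σ² = 3.6481·1.7161/41.8452 + 1.7161 = σ²·(σ₀² + 41.8452)/41.8452 = 1.7161·45.4933/41.8452 = 1.865711; SD = √(1.7161·45.4933/41.8452) = 1.3659.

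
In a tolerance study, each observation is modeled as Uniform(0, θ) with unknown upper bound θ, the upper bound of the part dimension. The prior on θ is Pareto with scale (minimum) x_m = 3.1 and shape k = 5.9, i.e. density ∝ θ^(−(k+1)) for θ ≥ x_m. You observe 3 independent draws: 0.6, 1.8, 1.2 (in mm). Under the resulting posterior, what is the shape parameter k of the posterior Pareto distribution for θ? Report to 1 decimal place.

A Pareto(scale x_m, shape k) prior on the upper bound θ of Uniform(0, θ) is conjugate: posterior is Pareto(max(x_m, max xᵢ), k + n).
Sample maximum = 1.8; prior scale x_m = 3.1 → posterior scale = max = 3.1.
Posterior shape = 5.9 + 3 = 8.9.
Posterior shape k = 8.9.

8.9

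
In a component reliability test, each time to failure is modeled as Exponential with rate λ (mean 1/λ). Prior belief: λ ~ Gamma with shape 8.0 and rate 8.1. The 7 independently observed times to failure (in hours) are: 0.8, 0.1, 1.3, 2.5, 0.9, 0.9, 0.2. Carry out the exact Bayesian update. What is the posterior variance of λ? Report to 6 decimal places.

0.068481

With a Gamma(shape α, rate β) prior on the exponential rate λ, the posterior after n observations with total T = Σxᵢ is Gamma(α+n, β+T).
Sum of observations T = 6.7 hours; n = 7.
Posterior: Gamma(8.0+7, 8.1+6.7) = Gamma(15.0, 14.8).
Var = α/β² = 0.068481.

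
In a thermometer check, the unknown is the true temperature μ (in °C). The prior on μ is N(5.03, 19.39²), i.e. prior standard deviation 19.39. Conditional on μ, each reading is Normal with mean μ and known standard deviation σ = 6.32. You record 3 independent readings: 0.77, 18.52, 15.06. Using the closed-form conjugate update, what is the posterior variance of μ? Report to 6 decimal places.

For Normal data with known variance σ², a Normal(μ₀, σ₀²) prior on μ is conjugate. Posterior precision = 1/σ₀² + n/σ²; posterior mean is the precision-weighted average of μ₀ and x̄.
σ₀² = 19.39² = 375.9721, σ² = 6.32² = 39.9424; σ² + n·σ₀² = 39.9424 + 3·375.9721 = 1167.8587.
Posterior precision = 1/σ₀² + n/σ² = 1/375.9721 + 3/39.9424 = (σ² + n·σ₀²)/(σ₀²σ²) = 1167.8587/(375.9721·39.9424); posterior variance σₙ² = σ₀²σ²/(σ² + n·σ₀²) = 375.9721·39.9424/1167.8587 = 12.858771.

12.858771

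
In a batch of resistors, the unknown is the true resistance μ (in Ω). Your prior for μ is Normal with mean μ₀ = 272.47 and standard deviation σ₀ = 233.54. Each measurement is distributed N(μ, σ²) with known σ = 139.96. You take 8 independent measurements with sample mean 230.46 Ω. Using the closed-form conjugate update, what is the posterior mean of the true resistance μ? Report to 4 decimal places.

For Normal data with known variance σ², a Normal(μ₀, σ₀²) prior on μ is conjugate. Posterior precision = 1/σ₀² + n/σ²; posterior mean is the precision-weighted average of μ₀ and x̄.
n·x̄ = 8·230.46 = 1843.68.
σ₀² = 233.54² = 54540.9316, σ² = 139.96² = 19588.8016; σ² + n·σ₀² = 19588.8016 + 8·54540.9316 = 455916.2544.
Posterior mean = (μ₀/σ₀² + n·x̄/σ²)/(1/σ₀² + n/σ²) = (σ²·μ₀ + σ₀²·n·x̄)/(σ² + n·σ₀²) = (19588.8016·272.47 + 54540.9316·1843.68)/455916.2544 = 105893385.54424/455916.2544 = 232.2650.

232.2650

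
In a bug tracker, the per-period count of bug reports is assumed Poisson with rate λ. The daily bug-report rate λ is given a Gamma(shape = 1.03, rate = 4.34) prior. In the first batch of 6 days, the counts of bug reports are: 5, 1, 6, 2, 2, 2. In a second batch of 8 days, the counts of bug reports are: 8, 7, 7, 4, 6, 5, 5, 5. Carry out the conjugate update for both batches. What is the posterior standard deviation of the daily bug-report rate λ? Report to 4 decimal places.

0.4431

With a Gamma(shape α, rate β) prior, the Poisson likelihood is conjugate: the posterior is Gamma(α + ΣXᵢ, β + n).
Batch 1: sum of counts S = 18 over n = 6 days.
After batch 1: Gamma(α+S, β+n) = Gamma(1.03+18, 4.34+6) = Gamma(19.03, 10.34).
Batch 2: sum of counts S = 47 over n = 8 days.
After batch 2: Gamma(α+S, β+n) = Gamma(19.03+47, 10.34+8) = Gamma(66.03, 18.34).
SD = √α/β = √66.03/18.34 = 0.4431.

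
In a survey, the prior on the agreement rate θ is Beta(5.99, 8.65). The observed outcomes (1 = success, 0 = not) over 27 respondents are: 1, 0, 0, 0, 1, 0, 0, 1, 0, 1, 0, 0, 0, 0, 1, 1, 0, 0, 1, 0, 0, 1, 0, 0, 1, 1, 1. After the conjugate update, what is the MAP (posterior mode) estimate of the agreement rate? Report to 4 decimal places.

0.4034

The Beta prior is conjugate to a Binomial/Bernoulli likelihood; the update adds successes to α and failures to β.
Posterior: Beta(α+k, β+n−k) = Beta(5.99+11, 8.65+16) = Beta(16.99, 24.65).
Mode of Beta(a,b) for a,b>1 is (a−1)/(a+b−2) = 15.99/39.64 = 0.4034.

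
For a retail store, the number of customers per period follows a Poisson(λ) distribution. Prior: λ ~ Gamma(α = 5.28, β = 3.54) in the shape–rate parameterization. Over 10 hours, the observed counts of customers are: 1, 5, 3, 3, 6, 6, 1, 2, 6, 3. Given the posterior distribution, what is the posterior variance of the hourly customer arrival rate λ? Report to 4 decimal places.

0.2252

With a Gamma(shape α, rate β) prior, the Poisson likelihood is conjugate: the posterior is Gamma(α + ΣXᵢ, β + n).
Sum of counts S = 36 over n = 10 hours.
Posterior: Gamma(α+S, β+n) = Gamma(5.28+36, 3.54+10) = Gamma(41.28, 13.54).
Var = α/β² = 41.28/13.54² = 0.2252.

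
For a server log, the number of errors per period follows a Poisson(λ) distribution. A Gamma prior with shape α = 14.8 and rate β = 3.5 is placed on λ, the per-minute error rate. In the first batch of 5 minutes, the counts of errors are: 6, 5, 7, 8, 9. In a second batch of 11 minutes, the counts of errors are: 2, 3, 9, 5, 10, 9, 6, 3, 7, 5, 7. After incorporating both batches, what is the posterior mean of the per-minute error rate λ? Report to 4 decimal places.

5.9385

With a Gamma(shape α, rate β) prior, the Poisson likelihood is conjugate: the posterior is Gamma(α + ΣXᵢ, β + n).
Batch 1: sum of counts S = 35 over n = 5 minutes.
After batch 1: Gamma(α+S, β+n) = Gamma(14.8+35, 3.5+5) = Gamma(49.8, 8.5).
Batch 2: sum of counts S = 66 over n = 11 minutes.
After batch 2: Gamma(α+S, β+n) = Gamma(49.8+66, 8.5+11) = Gamma(115.8, 19.5).
Posterior mean = α/β = 115.8/19.5 = 5.9385.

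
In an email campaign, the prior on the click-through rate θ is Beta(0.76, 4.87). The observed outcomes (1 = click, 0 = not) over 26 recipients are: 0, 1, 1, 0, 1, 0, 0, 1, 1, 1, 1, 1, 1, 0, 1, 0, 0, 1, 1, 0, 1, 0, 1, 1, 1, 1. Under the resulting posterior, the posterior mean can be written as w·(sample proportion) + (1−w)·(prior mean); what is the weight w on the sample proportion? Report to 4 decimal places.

The Beta prior is conjugate to a Binomial/Bernoulli likelihood; the update adds successes to α and failures to β.
Posterior mean = (α₀+k)/(α₀+β₀+n) = [n/(α₀+β₀+n)]·(k/n) + [(α₀+β₀)/(α₀+β₀+n)]·α₀/(α₀+β₀), so only n and the prior enter the weight.
The weight on the data is w = n/(α₀+β₀+n) = 26/(0.76+4.87+26) = 26/31.63 = 0.8220.

0.8220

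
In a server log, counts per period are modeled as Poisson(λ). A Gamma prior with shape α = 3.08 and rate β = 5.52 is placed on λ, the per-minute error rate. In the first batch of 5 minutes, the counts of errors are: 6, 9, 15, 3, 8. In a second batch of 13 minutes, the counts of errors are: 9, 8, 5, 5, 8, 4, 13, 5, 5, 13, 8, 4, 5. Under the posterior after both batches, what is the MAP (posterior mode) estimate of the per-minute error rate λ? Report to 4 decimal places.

With a Gamma(shape α, rate β) prior, the Poisson likelihood is conjugate: the posterior is Gamma(α + ΣXᵢ, β + n).
Batch 1: sum of counts S = 41 over n = 5 minutes.
After batch 1: Gamma(α+S, β+n) = Gamma(3.08+41, 5.52+5) = Gamma(44.08, 10.52).
Batch 2: sum of counts S = 92 over n = 13 minutes.
After batch 2: Gamma(α+S, β+n) = Gamma(44.08+92, 10.52+13) = Gamma(136.08, 23.52).
Mode of Gamma(α,β) for α≥1 is (α−1)/β = 135.08/23.52 = 5.7432.

5.7432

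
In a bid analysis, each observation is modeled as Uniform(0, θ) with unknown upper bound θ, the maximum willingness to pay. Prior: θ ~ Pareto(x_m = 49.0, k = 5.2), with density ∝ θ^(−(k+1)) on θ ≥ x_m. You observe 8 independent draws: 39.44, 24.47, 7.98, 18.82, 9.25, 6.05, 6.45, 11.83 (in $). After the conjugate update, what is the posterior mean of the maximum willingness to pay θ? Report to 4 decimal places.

53.0164

A Pareto(scale x_m, shape k) prior on the upper bound θ of Uniform(0, θ) is conjugate: posterior is Pareto(max(x_m, max xᵢ), k + n).
Sample maximum = 39.44; prior scale x_m = 49.0 → posterior scale = max = 49.00.
Posterior shape = 5.2 + 8 = 13.2.
E[θ|data] = k·x_m/(k−1) = 13.2·49.00/12.2 = 53.0164.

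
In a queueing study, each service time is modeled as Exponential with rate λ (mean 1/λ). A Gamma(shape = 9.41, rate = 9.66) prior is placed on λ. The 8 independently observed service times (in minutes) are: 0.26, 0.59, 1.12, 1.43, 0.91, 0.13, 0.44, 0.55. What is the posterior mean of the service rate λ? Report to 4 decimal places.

1.1537

With a Gamma(shape α, rate β) prior on the exponential rate λ, the posterior after n observations with total T = Σxᵢ is Gamma(α+n, β+T).
Sum of observations T = 5.43 minutes; n = 8.
Posterior: Gamma(9.41+8, 9.66+5.43) = Gamma(17.41, 15.09).
Posterior mean of λ = α/β = 17.41/15.09 = 1.1537.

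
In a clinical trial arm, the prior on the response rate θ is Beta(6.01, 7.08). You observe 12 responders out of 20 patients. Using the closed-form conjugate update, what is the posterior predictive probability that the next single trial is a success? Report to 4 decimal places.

The Beta prior is conjugate to a Binomial/Bernoulli likelihood; the update adds successes to α and failures to β.
Posterior: Beta(α+k, β+n−k) = Beta(6.01+12, 7.08+8) = Beta(18.01, 15.08).
For a single future Bernoulli trial, P(success | data) = α/(α+β) = 0.5443.

0.5443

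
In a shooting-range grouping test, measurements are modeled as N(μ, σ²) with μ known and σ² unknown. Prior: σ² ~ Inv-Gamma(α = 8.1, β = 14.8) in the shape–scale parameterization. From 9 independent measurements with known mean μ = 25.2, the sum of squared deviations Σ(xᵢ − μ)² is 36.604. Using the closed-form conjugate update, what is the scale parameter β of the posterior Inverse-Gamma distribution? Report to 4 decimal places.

33.1020

With known mean μ and an Inverse-Gamma(α, β) prior on σ², the Normal likelihood is conjugate: posterior is Inv-Gamma(α + n/2, β + Σ(xᵢ−μ)²/2).
Posterior: Inv-Gamma(8.1 + 9/2, 14.8 + 36.604/2) = Inv-Gamma(12.60, 33.1020).
Posterior β = 33.1020.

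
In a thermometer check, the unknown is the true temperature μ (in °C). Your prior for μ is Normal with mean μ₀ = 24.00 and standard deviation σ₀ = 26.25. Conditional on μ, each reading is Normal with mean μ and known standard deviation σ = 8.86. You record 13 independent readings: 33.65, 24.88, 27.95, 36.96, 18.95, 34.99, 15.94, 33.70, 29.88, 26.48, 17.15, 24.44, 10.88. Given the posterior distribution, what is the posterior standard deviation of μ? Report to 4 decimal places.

2.4466

For Normal data with known variance σ², a Normal(μ₀, σ₀²) prior on μ is conjugate. Posterior precision = 1/σ₀² + n/σ²; posterior mean is the precision-weighted average of μ₀ and x̄.
σ₀² = 26.25² = 689.0625, σ² = 8.86² = 78.4996; σ² + n·σ₀² = 78.4996 + 13·689.0625 = 9036.3121.
Posterior precision = 1/σ₀² + n/σ² = 1/689.0625 + 13/78.4996 = (σ² + n·σ₀²)/(σ₀²σ²) = 9036.3121/(689.0625·78.4996); posterior variance σₙ² = σ₀²σ²/(σ² + n·σ₀²) = 689.0625·78.4996/9036.3121 = 5.985974.
Posterior SD = √σₙ² = √(689.0625·78.4996/9036.3121) = 2.4466.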